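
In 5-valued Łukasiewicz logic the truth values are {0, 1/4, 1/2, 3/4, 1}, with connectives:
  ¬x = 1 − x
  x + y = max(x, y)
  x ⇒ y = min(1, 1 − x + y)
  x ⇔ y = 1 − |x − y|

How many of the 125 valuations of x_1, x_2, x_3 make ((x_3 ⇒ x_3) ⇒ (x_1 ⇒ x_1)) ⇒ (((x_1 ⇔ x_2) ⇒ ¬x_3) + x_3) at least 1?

value 1: 88 assignments (counts)
value 3/4: 32 assignments
value 1/2: 5 assignments
So 88 of the 125 assignments meet the threshold.

88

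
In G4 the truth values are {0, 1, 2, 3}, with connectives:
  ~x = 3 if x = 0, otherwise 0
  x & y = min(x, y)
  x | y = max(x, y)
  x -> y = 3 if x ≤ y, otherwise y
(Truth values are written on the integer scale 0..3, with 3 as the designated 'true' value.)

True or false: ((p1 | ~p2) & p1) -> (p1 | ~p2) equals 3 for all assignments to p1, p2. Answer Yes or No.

p1 = 0, p2 = 0 ↦ 3
p1 = 0, p2 = 1 ↦ 3
p1 = 0, p2 = 2 ↦ 3
p1 = 0, p2 = 3 ↦ 3
p1 = 1, p2 = 0 ↦ 3
p1 = 1, p2 = 1 ↦ 3
p1 = 1, p2 = 2 ↦ 3
p1 = 1, p2 = 3 ↦ 3
p1 = 2, p2 = 0 ↦ 3
p1 = 2, p2 = 1 ↦ 3
p1 = 2, p2 = 2 ↦ 3
p1 = 2, p2 = 3 ↦ 3
p1 = 3, p2 = 0 ↦ 3
p1 = 3, p2 = 1 ↦ 3
p1 = 3, p2 = 2 ↦ 3
p1 = 3, p2 = 3 ↦ 3
Every assignment gives a value ≥ 3.

Yes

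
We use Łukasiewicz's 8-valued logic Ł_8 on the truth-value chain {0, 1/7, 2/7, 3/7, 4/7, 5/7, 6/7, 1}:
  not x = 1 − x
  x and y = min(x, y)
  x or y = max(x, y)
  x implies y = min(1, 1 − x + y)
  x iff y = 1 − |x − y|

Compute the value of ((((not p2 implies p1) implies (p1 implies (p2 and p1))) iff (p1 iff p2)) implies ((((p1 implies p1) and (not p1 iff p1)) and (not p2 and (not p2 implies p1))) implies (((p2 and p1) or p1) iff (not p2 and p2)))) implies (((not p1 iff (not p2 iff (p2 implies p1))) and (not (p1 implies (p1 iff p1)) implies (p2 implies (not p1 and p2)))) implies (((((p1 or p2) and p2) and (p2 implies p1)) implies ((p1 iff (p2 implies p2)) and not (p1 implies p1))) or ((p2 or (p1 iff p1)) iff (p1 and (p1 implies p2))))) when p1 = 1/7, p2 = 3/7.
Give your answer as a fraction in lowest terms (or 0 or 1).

not p2 = not 3/7 = 4/7
not p2 implies p1 = 4/7 implies 1/7 = 4/7
p2 and p1 = 3/7 and 1/7 = 1/7
p1 implies (p2 and p1) = 1/7 implies 1/7 = 1
(not p2 implies p1) implies (p1 implies (p2 and p1)) = 4/7 implies 1 = 1
p1 iff p2 = 1/7 iff 3/7 = 5/7
((not p2 implies p1) implies (p1 implies (p2 and p1))) iff (p1 iff p2) = 1 iff 5/7 = 5/7
p1 implies p1 = 1/7 implies 1/7 = 1
not p1 = not 1/7 = 6/7
not p1 iff p1 = 6/7 iff 1/7 = 2/7
(p1 implies p1) and (not p1 iff p1) = 1 and 2/7 = 2/7
not p2 = not 3/7 = 4/7
not p2 = not 3/7 = 4/7
not p2 implies p1 = 4/7 implies 1/7 = 4/7
not p2 and (not p2 implies p1) = 4/7 and 4/7 = 4/7
((p1 implies p1) and (not p1 iff p1)) and (not p2 and (not p2 implies p1)) = 2/7 and 4/7 = 2/7
p2 and p1 = 3/7 and 1/7 = 1/7
(p2 and p1) or p1 = 1/7 or 1/7 = 1/7
not p2 = not 3/7 = 4/7
not p2 and p2 = 4/7 and 3/7 = 3/7
((p2 and p1) or p1) iff (not p2 and p2) = 1/7 iff 3/7 = 5/7
(((p1 implies p1) and (not p1 iff p1)) and (not p2 and (not p2 implies p1))) implies (((p2 and p1) or p1) iff (not p2 and p2)) = 2/7 implies 5/7 = 1
(((not p2 implies p1) implies (p1 implies (p2 and p1))) iff (p1 iff p2)) implies ((((p1 implies p1) and (not p1 iff p1)) and (not p2 and (not p2 implies p1))) implies (((p2 and p1) or p1) iff (not p2 and p2))) = 5/7 implies 1 = 1
not p1 = not 1/7 = 6/7
not p2 = not 3/7 = 4/7
p2 implies p1 = 3/7 implies 1/7 = 5/7
not p2 iff (p2 implies p1) = 4/7 iff 5/7 = 6/7
not p1 iff (not p2 iff (p2 implies p1)) = 6/7 iff 6/7 = 1
p1 iff p1 = 1/7 iff 1/7 = 1
p1 implies (p1 iff p1) = 1/7 implies 1 = 1
not (p1 implies (p1 iff p1)) = not 1 = 0
not p1 = not 1/7 = 6/7
not p1 and p2 = 6/7 and 3/7 = 3/7
p2 implies (not p1 and p2) = 3/7 implies 3/7 = 1
not (p1 implies (p1 iff p1)) implies (p2 implies (not p1 and p2)) = 0 implies 1 = 1
(not p1 iff (not p2 iff (p2 implies p1))) and (not (p1 implies (p1 iff p1)) implies (p2 implies (not p1 and p2))) = 1 and 1 = 1
p1 or p2 = 1/7 or 3/7 = 3/7
(p1 or p2) and p2 = 3/7 and 3/7 = 3/7
p2 implies p1 = 3/7 implies 1/7 = 5/7
((p1 or p2) and p2) and (p2 implies p1) = 3/7 and 5/7 = 3/7
p2 implies p2 = 3/7 implies 3/7 = 1
p1 iff (p2 implies p2) = 1/7 iff 1 = 1/7
p1 implies p1 = 1/7 implies 1/7 = 1
not (p1 implies p1) = not 1 = 0
(p1 iff (p2 implies p2)) and not (p1 implies p1) = 1/7 and 0 = 0
(((p1 or p2) and p2) and (p2 implies p1)) implies ((p1 iff (p2 implies p2)) and not (p1 implies p1)) = 3/7 implies 0 = 4/7
p1 iff p1 = 1/7 iff 1/7 = 1
p2 or (p1 iff p1) = 3/7 or 1 = 1
p1 implies p2 = 1/7 implies 3/7 = 1
p1 and (p1 implies p2) = 1/7 and 1 = 1/7
(p2 or (p1 iff p1)) iff (p1 and (p1 implies p2)) = 1 iff 1/7 = 1/7
((((p1 or p2) and p2) and (p2 implies p1)) implies ((p1 iff (p2 implies p2)) and not (p1 implies p1))) or ((p2 or (p1 iff p1)) iff (p1 and (p1 implies p2))) = 4/7 or 1/7 = 4/7
((not p1 iff (not p2 iff (p2 implies p1))) and (not (p1 implies (p1 iff p1)) implies (p2 implies (not p1 and p2)))) implies (((((p1 or p2) and p2) and (p2 implies p1)) implies ((p1 iff (p2 implies p2)) and not (p1 implies p1))) or ((p2 or (p1 iff p1)) iff (p1 and (p1 implies p2)))) = 1 implies 4/7 = 4/7
((((not p2 implies p1) implies (p1 implies (p2 and p1))) iff (p1 iff p2)) implies ((((p1 implies p1) and (not p1 iff p1)) and (not p2 and (not p2 implies p1))) implies (((p2 and p1) or p1) iff (not p2 and p2)))) implies (((not p1 iff (not p2 iff (p2 implies p1))) and (not (p1 implies (p1 iff p1)) implies (p2 implies (not p1 and p2)))) implies (((((p1 or p2) and p2) and (p2 implies p1)) implies ((p1 iff (p2 implies p2)) and not (p1 implies p1))) or ((p2 or (p1 iff p1)) iff (p1 and (p1 implies p2))))) = 1 implies 4/7 = 4/7

4/7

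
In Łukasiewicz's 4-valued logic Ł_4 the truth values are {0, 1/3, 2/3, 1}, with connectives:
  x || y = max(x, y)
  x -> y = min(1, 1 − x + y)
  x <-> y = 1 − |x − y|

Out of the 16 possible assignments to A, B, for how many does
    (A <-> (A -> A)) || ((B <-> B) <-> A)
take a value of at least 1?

A = 0, B = 0 ↦ 0  <
A = 0, B = 1/3 ↦ 0  <
A = 0, B = 2/3 ↦ 0  <
A = 0, B = 1 ↦ 0  <
A = 1/3, B = 0 ↦ 1/3  <
A = 1/3, B = 1/3 ↦ 1/3  <
A = 1/3, B = 2/3 ↦ 1/3  <
A = 1/3, B = 1 ↦ 1/3  <
A = 2/3, B = 0 ↦ 2/3  <
A = 2/3, B = 1/3 ↦ 2/3  <
A = 2/3, B = 2/3 ↦ 2/3  <
A = 2/3, B = 1 ↦ 2/3  <
A = 1, B = 0 ↦ 1  ≥
A = 1, B = 1/3 ↦ 1  ≥
A = 1, B = 2/3 ↦ 1  ≥
A = 1, B = 1 ↦ 1  ≥
So 4 of the 16 assignments meet the threshold.

4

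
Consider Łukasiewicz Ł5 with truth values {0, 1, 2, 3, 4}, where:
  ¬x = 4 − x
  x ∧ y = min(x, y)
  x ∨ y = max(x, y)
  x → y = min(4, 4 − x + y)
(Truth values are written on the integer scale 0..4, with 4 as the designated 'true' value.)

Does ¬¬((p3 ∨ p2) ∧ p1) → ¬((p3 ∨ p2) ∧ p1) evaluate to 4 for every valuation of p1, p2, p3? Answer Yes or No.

Counterexample: take p1 = 3, p2 = 0, p3 = 3.
p3 ∨ p2 = 3 ∨ 0 = 3
(p3 ∨ p2) ∧ p1 = 3 ∧ 3 = 3
¬((p3 ∨ p2) ∧ p1) = ¬3 = 1
¬¬((p3 ∨ p2) ∧ p1) = ¬1 = 3
p3 ∨ p2 = 3 ∨ 0 = 3
(p3 ∨ p2) ∧ p1 = 3 ∧ 3 = 3
¬((p3 ∨ p2) ∧ p1) = ¬3 = 1
¬¬((p3 ∨ p2) ∧ p1) → ¬((p3 ∨ p2) ∧ p1) = 3 → 1 = 2
This gives 2 ≠ 4.

No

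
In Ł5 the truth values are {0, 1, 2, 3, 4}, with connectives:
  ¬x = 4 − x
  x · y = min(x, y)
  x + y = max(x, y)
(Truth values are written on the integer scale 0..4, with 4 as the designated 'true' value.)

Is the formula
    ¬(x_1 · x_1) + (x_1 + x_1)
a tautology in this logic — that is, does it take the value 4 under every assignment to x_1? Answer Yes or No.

Counterexample: take x_1 = 1.
x_1 · x_1 = 1 · 1 = 1
¬(x_1 · x_1) = ¬1 = 3
x_1 + x_1 = 1 + 1 = 1
¬(x_1 · x_1) + (x_1 + x_1) = 3 + 1 = 3
This gives 3 ≠ 4.

No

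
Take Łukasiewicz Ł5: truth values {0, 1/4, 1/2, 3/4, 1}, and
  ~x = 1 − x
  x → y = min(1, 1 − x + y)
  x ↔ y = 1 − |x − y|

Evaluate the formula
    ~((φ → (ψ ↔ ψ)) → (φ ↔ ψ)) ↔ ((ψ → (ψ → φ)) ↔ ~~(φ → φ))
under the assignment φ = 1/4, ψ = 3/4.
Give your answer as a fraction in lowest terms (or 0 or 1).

ψ ↔ ψ = 3/4 ↔ 3/4 = 1
φ → (ψ ↔ ψ) = 1/4 → 1 = 1
φ ↔ ψ = 1/4 ↔ 3/4 = 1/2
(φ → (ψ ↔ ψ)) → (φ ↔ ψ) = 1 → 1/2 = 1/2
~((φ → (ψ ↔ ψ)) → (φ ↔ ψ)) = ~1/2 = 1/2
ψ → φ = 3/4 → 1/4 = 1/2
ψ → (ψ → φ) = 3/4 → 1/2 = 3/4
φ → φ = 1/4 → 1/4 = 1
~(φ → φ) = ~1 = 0
~~(φ → φ) = ~0 = 1
(ψ → (ψ → φ)) ↔ ~~(φ → φ) = 3/4 ↔ 1 = 3/4
~((φ → (ψ ↔ ψ)) → (φ ↔ ψ)) ↔ ((ψ → (ψ → φ)) ↔ ~~(φ → φ)) = 1/2 ↔ 3/4 = 3/4

3/4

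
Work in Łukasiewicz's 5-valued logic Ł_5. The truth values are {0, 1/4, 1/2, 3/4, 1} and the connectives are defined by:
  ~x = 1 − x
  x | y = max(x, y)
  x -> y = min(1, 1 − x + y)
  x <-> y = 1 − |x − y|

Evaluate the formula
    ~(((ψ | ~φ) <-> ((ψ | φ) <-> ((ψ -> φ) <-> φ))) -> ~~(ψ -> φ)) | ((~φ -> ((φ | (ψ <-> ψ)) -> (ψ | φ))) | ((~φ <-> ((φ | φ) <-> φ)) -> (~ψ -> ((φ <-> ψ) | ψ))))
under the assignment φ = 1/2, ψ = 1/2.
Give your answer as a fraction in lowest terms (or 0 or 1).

1

~φ = ~1/2 = 1/2
ψ | ~φ = 1/2 | 1/2 = 1/2
ψ | φ = 1/2 | 1/2 = 1/2
ψ -> φ = 1/2 -> 1/2 = 1
(ψ -> φ) <-> φ = 1 <-> 1/2 = 1/2
(ψ | φ) <-> ((ψ -> φ) <-> φ) = 1/2 <-> 1/2 = 1
(ψ | ~φ) <-> ((ψ | φ) <-> ((ψ -> φ) <-> φ)) = 1/2 <-> 1 = 1/2
ψ -> φ = 1/2 -> 1/2 = 1
~(ψ -> φ) = ~1 = 0
~~(ψ -> φ) = ~0 = 1
((ψ | ~φ) <-> ((ψ | φ) <-> ((ψ -> φ) <-> φ))) -> ~~(ψ -> φ) = 1/2 -> 1 = 1
~(((ψ | ~φ) <-> ((ψ | φ) <-> ((ψ -> φ) <-> φ))) -> ~~(ψ -> φ)) = ~1 = 0
~φ = ~1/2 = 1/2
ψ <-> ψ = 1/2 <-> 1/2 = 1
φ | (ψ <-> ψ) = 1/2 | 1 = 1
ψ | φ = 1/2 | 1/2 = 1/2
(φ | (ψ <-> ψ)) -> (ψ | φ) = 1 -> 1/2 = 1/2
~φ -> ((φ | (ψ <-> ψ)) -> (ψ | φ)) = 1/2 -> 1/2 = 1
~φ = ~1/2 = 1/2
φ | φ = 1/2 | 1/2 = 1/2
(φ | φ) <-> φ = 1/2 <-> 1/2 = 1
~φ <-> ((φ | φ) <-> φ) = 1/2 <-> 1 = 1/2
~ψ = ~1/2 = 1/2
φ <-> ψ = 1/2 <-> 1/2 = 1
(φ <-> ψ) | ψ = 1 | 1/2 = 1
~ψ -> ((φ <-> ψ) | ψ) = 1/2 -> 1 = 1
(~φ <-> ((φ | φ) <-> φ)) -> (~ψ -> ((φ <-> ψ) | ψ)) = 1/2 -> 1 = 1
(~φ -> ((φ | (ψ <-> ψ)) -> (ψ | φ))) | ((~φ <-> ((φ | φ) <-> φ)) -> (~ψ -> ((φ <-> ψ) | ψ))) = 1 | 1 = 1
~(((ψ | ~φ) <-> ((ψ | φ) <-> ((ψ -> φ) <-> φ))) -> ~~(ψ -> φ)) | ((~φ -> ((φ | (ψ <-> ψ)) -> (ψ | φ))) | ((~φ <-> ((φ | φ) <-> φ)) -> (~ψ -> ((φ <-> ψ) | ψ)))) = 0 | 1 = 1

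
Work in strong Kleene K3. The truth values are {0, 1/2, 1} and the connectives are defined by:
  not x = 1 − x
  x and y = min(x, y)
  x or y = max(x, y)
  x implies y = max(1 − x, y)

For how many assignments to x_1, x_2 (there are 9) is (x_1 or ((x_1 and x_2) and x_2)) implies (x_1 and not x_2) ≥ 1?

4

x_1 = 0, x_2 = 0 ↦ 1  ≥
x_1 = 0, x_2 = 1/2 ↦ 1  ≥
x_1 = 0, x_2 = 1 ↦ 1  ≥
x_1 = 1/2, x_2 = 0 ↦ 1/2  <
x_1 = 1/2, x_2 = 1/2 ↦ 1/2  <
x_1 = 1/2, x_2 = 1 ↦ 1/2  <
x_1 = 1, x_2 = 0 ↦ 1  ≥
x_1 = 1, x_2 = 1/2 ↦ 1/2  <
x_1 = 1, x_2 = 1 ↦ 0  <
So 4 of the 9 assignments meet the threshold.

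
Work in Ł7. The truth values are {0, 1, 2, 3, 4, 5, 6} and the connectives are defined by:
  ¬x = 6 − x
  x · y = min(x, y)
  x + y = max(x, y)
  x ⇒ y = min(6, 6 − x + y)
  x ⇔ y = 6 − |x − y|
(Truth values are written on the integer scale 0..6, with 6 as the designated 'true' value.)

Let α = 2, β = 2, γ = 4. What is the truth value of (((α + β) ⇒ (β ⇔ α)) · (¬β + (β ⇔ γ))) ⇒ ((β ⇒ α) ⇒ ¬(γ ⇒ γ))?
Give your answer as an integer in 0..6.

2

α + β = 2 + 2 = 2
β ⇔ α = 2 ⇔ 2 = 6
(α + β) ⇒ (β ⇔ α) = 2 ⇒ 6 = 6
¬β = ¬2 = 4
β ⇔ γ = 2 ⇔ 4 = 4
¬β + (β ⇔ γ) = 4 + 4 = 4
((α + β) ⇒ (β ⇔ α)) · (¬β + (β ⇔ γ)) = 6 · 4 = 4
β ⇒ α = 2 ⇒ 2 = 6
γ ⇒ γ = 4 ⇒ 4 = 6
¬(γ ⇒ γ) = ¬6 = 0
(β ⇒ α) ⇒ ¬(γ ⇒ γ) = 6 ⇒ 0 = 0
(((α + β) ⇒ (β ⇔ α)) · (¬β + (β ⇔ γ))) ⇒ ((β ⇒ α) ⇒ ¬(γ ⇒ γ)) = 4 ⇒ 0 = 2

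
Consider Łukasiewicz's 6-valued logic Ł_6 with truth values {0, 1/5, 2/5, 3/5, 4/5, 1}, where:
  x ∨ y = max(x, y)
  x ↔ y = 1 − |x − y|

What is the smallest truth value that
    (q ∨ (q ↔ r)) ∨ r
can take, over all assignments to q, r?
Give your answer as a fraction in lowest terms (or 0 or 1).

3/5

Take q = 0, r = 2/5:
q ↔ r = 0 ↔ 2/5 = 3/5
q ∨ (q ↔ r) = 0 ∨ 3/5 = 3/5
(q ∨ (q ↔ r)) ∨ r = 3/5 ∨ 2/5 = 3/5
No assignment yields a value below 3/5, so this is the minimum.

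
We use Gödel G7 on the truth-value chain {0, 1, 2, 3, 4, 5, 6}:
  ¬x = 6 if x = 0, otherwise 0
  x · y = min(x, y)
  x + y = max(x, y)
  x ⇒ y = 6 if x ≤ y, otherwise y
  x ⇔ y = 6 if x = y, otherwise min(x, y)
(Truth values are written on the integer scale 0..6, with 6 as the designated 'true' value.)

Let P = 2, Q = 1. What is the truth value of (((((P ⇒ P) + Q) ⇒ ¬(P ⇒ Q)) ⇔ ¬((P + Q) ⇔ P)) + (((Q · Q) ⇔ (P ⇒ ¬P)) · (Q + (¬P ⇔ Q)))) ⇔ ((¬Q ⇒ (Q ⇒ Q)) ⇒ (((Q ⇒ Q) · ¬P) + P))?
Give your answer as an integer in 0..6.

2

P ⇒ P = 2 ⇒ 2 = 6
(P ⇒ P) + Q = 6 + 1 = 6
P ⇒ Q = 2 ⇒ 1 = 1
¬(P ⇒ Q) = ¬1 = 0
((P ⇒ P) + Q) ⇒ ¬(P ⇒ Q) = 6 ⇒ 0 = 0
P + Q = 2 + 1 = 2
(P + Q) ⇔ P = 2 ⇔ 2 = 6
¬((P + Q) ⇔ P) = ¬6 = 0
(((P ⇒ P) + Q) ⇒ ¬(P ⇒ Q)) ⇔ ¬((P + Q) ⇔ P) = 0 ⇔ 0 = 6
Q · Q = 1 · 1 = 1
¬P = ¬2 = 0
P ⇒ ¬P = 2 ⇒ 0 = 0
(Q · Q) ⇔ (P ⇒ ¬P) = 1 ⇔ 0 = 0
¬P = ¬2 = 0
¬P ⇔ Q = 0 ⇔ 1 = 0
Q + (¬P ⇔ Q) = 1 + 0 = 1
((Q · Q) ⇔ (P ⇒ ¬P)) · (Q + (¬P ⇔ Q)) = 0 · 1 = 0
((((P ⇒ P) + Q) ⇒ ¬(P ⇒ Q)) ⇔ ¬((P + Q) ⇔ P)) + (((Q · Q) ⇔ (P ⇒ ¬P)) · (Q + (¬P ⇔ Q))) = 6 + 0 = 6
¬Q = ¬1 = 0
Q ⇒ Q = 1 ⇒ 1 = 6
¬Q ⇒ (Q ⇒ Q) = 0 ⇒ 6 = 6
Q ⇒ Q = 1 ⇒ 1 = 6
¬P = ¬2 = 0
(Q ⇒ Q) · ¬P = 6 · 0 = 0
((Q ⇒ Q) · ¬P) + P = 0 + 2 = 2
(¬Q ⇒ (Q ⇒ Q)) ⇒ (((Q ⇒ Q) · ¬P) + P) = 6 ⇒ 2 = 2
(((((P ⇒ P) + Q) ⇒ ¬(P ⇒ Q)) ⇔ ¬((P + Q) ⇔ P)) + (((Q · Q) ⇔ (P ⇒ ¬P)) · (Q + (¬P ⇔ Q)))) ⇔ ((¬Q ⇒ (Q ⇒ Q)) ⇒ (((Q ⇒ Q) · ¬P) + P)) = 6 ⇔ 2 = 2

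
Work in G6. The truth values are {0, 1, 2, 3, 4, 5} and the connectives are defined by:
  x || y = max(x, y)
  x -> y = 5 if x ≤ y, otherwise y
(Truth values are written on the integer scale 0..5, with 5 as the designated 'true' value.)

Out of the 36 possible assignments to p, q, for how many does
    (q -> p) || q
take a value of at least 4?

30

value 5: 26 assignments (counts)
value 4: 4 assignments (counts)
value 3: 3 assignments
value 2: 2 assignments
value 1: 1 assignment
So 30 of the 36 assignments meet the threshold.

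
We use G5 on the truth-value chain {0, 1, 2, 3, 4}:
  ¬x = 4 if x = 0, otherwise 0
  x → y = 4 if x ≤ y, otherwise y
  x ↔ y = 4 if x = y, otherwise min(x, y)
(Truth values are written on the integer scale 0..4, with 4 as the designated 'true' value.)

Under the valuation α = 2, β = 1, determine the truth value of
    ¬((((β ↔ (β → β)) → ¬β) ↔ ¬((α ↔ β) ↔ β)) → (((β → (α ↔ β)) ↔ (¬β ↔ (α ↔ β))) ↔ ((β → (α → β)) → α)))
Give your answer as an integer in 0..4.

4

β → β = 1 → 1 = 4
β ↔ (β → β) = 1 ↔ 4 = 1
¬β = ¬1 = 0
(β ↔ (β → β)) → ¬β = 1 → 0 = 0
α ↔ β = 2 ↔ 1 = 1
(α ↔ β) ↔ β = 1 ↔ 1 = 4
¬((α ↔ β) ↔ β) = ¬4 = 0
((β ↔ (β → β)) → ¬β) ↔ ¬((α ↔ β) ↔ β) = 0 ↔ 0 = 4
α ↔ β = 2 ↔ 1 = 1
β → (α ↔ β) = 1 → 1 = 4
¬β = ¬1 = 0
α ↔ β = 2 ↔ 1 = 1
¬β ↔ (α ↔ β) = 0 ↔ 1 = 0
(β → (α ↔ β)) ↔ (¬β ↔ (α ↔ β)) = 4 ↔ 0 = 0
α → β = 2 → 1 = 1
β → (α → β) = 1 → 1 = 4
(β → (α → β)) → α = 4 → 2 = 2
((β → (α ↔ β)) ↔ (¬β ↔ (α ↔ β))) ↔ ((β → (α → β)) → α) = 0 ↔ 2 = 0
(((β ↔ (β → β)) → ¬β) ↔ ¬((α ↔ β) ↔ β)) → (((β → (α ↔ β)) ↔ (¬β ↔ (α ↔ β))) ↔ ((β → (α → β)) → α)) = 4 → 0 = 0
¬((((β ↔ (β → β)) → ¬β) ↔ ¬((α ↔ β) ↔ β)) → (((β → (α ↔ β)) ↔ (¬β ↔ (α ↔ β))) ↔ ((β → (α → β)) → α))) = ¬0 = 4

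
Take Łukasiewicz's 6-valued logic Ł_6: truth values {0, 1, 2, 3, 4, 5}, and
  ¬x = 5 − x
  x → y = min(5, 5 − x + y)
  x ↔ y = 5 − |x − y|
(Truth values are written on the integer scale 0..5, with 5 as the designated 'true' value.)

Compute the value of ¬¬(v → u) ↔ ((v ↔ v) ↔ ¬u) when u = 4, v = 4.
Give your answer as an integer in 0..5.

1

v → u = 4 → 4 = 5
¬(v → u) = ¬5 = 0
¬¬(v → u) = ¬0 = 5
v ↔ v = 4 ↔ 4 = 5
¬u = ¬4 = 1
(v ↔ v) ↔ ¬u = 5 ↔ 1 = 1
¬¬(v → u) ↔ ((v ↔ v) ↔ ¬u) = 5 ↔ 1 = 1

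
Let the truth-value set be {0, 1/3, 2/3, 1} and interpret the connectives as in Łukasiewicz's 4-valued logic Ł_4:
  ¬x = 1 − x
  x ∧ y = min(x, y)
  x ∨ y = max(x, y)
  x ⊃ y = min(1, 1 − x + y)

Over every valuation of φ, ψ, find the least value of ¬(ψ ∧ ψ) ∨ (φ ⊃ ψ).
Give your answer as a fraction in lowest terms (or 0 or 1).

Take φ = 2/3, ψ = 1/3:
ψ ∧ ψ = 1/3 ∧ 1/3 = 1/3
¬(ψ ∧ ψ) = ¬1/3 = 2/3
φ ⊃ ψ = 2/3 ⊃ 1/3 = 2/3
¬(ψ ∧ ψ) ∨ (φ ⊃ ψ) = 2/3 ∨ 2/3 = 2/3
No assignment yields a value below 2/3, so this is the minimum.

2/3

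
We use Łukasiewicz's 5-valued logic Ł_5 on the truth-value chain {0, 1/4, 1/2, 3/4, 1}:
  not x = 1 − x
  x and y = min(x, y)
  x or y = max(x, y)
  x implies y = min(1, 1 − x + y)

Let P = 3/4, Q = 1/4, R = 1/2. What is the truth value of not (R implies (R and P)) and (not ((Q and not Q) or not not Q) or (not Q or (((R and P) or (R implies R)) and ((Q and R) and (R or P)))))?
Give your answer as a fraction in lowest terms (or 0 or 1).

0

R and P = 1/2 and 3/4 = 1/2
R implies (R and P) = 1/2 implies 1/2 = 1
not (R implies (R and P)) = not 1 = 0
not Q = not 1/4 = 3/4
Q and not Q = 1/4 and 3/4 = 1/4
not Q = not 1/4 = 3/4
not not Q = not 3/4 = 1/4
(Q and not Q) or not not Q = 1/4 or 1/4 = 1/4
not ((Q and not Q) or not not Q) = not 1/4 = 3/4
not Q = not 1/4 = 3/4
R and P = 1/2 and 3/4 = 1/2
R implies R = 1/2 implies 1/2 = 1
(R and P) or (R implies R) = 1/2 or 1 = 1
Q and R = 1/4 and 1/2 = 1/4
R or P = 1/2 or 3/4 = 3/4
(Q and R) and (R or P) = 1/4 and 3/4 = 1/4
((R and P) or (R implies R)) and ((Q and R) and (R or P)) = 1 and 1/4 = 1/4
not Q or (((R and P) or (R implies R)) and ((Q and R) and (R or P))) = 3/4 or 1/4 = 3/4
not ((Q and not Q) or not not Q) or (not Q or (((R and P) or (R implies R)) and ((Q and R) and (R or P)))) = 3/4 or 3/4 = 3/4
not (R implies (R and P)) and (not ((Q and not Q) or not not Q) or (not Q or (((R and P) or (R implies R)) and ((Q and R) and (R or P))))) = 0 and 3/4 = 0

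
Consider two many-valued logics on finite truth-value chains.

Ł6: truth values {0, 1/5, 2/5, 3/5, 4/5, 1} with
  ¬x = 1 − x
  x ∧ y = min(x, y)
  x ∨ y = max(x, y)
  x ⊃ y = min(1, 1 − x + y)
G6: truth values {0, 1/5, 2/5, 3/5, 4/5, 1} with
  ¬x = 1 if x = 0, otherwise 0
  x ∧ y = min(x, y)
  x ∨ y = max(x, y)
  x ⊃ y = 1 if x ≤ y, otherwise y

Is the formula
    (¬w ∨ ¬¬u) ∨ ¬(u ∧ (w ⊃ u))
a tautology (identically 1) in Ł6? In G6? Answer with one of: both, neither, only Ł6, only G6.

In Ł6: at u = 1/5, w = 1/5 the value is 4/5 — not a tautology.
In G6: every assignment gives 1 — tautology.

only G6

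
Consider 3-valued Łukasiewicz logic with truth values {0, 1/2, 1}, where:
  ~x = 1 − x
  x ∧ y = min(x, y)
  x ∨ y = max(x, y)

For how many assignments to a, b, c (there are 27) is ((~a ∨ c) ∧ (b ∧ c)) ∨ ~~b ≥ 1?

9

value 1: 9 assignments (counts)
value 1/2: 9 assignments
value 0: 9 assignments
So 9 of the 27 assignments meet the threshold.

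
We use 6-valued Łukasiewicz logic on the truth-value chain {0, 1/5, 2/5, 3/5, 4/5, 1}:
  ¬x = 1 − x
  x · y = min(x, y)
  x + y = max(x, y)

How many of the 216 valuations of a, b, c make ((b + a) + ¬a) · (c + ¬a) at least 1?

46

value 1: 46 assignments (counts)
value 4/5: 58 assignments
value 3/5: 58 assignments
value 2/5: 30 assignments
value 1/5: 18 assignments
value 0: 6 assignments
So 46 of the 216 assignments meet the threshold.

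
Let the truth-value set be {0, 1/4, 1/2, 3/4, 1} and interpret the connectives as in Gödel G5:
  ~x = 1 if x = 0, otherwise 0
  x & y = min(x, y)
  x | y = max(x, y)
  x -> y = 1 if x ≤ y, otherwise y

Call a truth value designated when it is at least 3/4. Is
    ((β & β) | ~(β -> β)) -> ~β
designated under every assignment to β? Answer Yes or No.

No

Counterexample: take β = 1/4.
β & β = 1/4 & 1/4 = 1/4
β -> β = 1/4 -> 1/4 = 1
~(β -> β) = ~1 = 0
(β & β) | ~(β -> β) = 1/4 | 0 = 1/4
~β = ~1/4 = 0
((β & β) | ~(β -> β)) -> ~β = 1/4 -> 0 = 0
This gives 0, which is below 3/4.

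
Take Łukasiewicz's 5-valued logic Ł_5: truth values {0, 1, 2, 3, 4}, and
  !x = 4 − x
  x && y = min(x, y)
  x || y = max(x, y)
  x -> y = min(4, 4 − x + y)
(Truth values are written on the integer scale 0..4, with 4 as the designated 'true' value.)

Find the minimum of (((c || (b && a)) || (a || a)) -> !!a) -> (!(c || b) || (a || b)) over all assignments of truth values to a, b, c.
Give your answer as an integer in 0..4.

Take a = 0, b = 2, c = 0:
b && a = 2 && 0 = 0
c || (b && a) = 0 || 0 = 0
a || a = 0 || 0 = 0
(c || (b && a)) || (a || a) = 0 || 0 = 0
!a = !0 = 4
!!a = !4 = 0
((c || (b && a)) || (a || a)) -> !!a = 0 -> 0 = 4
c || b = 0 || 2 = 2
!(c || b) = !2 = 2
a || b = 0 || 2 = 2
!(c || b) || (a || b) = 2 || 2 = 2
(((c || (b && a)) || (a || a)) -> !!a) -> (!(c || b) || (a || b)) = 4 -> 2 = 2
No assignment yields a value below 2, so this is the minimum.

2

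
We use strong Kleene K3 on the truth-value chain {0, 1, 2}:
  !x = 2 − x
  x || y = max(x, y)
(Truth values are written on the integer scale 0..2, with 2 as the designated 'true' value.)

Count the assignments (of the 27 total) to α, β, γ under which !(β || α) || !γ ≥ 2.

value 2: 11 assignments (counts)
value 1: 11 assignments
value 0: 5 assignments
So 11 of the 27 assignments meet the threshold.

11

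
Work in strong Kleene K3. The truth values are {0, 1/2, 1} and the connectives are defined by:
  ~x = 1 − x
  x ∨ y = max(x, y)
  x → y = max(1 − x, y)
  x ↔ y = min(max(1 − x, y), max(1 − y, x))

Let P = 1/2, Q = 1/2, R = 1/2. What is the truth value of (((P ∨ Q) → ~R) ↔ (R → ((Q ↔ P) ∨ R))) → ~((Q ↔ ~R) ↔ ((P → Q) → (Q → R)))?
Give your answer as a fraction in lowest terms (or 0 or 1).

1/2

P ∨ Q = 1/2 ∨ 1/2 = 1/2
~R = ~1/2 = 1/2
(P ∨ Q) → ~R = 1/2 → 1/2 = 1/2
Q ↔ P = 1/2 ↔ 1/2 = 1/2
(Q ↔ P) ∨ R = 1/2 ∨ 1/2 = 1/2
R → ((Q ↔ P) ∨ R) = 1/2 → 1/2 = 1/2
((P ∨ Q) → ~R) ↔ (R → ((Q ↔ P) ∨ R)) = 1/2 ↔ 1/2 = 1/2
~R = ~1/2 = 1/2
Q ↔ ~R = 1/2 ↔ 1/2 = 1/2
P → Q = 1/2 → 1/2 = 1/2
Q → R = 1/2 → 1/2 = 1/2
(P → Q) → (Q → R) = 1/2 → 1/2 = 1/2
(Q ↔ ~R) ↔ ((P → Q) → (Q → R)) = 1/2 ↔ 1/2 = 1/2
~((Q ↔ ~R) ↔ ((P → Q) → (Q → R))) = ~1/2 = 1/2
(((P ∨ Q) → ~R) ↔ (R → ((Q ↔ P) ∨ R))) → ~((Q ↔ ~R) ↔ ((P → Q) → (Q → R))) = 1/2 → 1/2 = 1/2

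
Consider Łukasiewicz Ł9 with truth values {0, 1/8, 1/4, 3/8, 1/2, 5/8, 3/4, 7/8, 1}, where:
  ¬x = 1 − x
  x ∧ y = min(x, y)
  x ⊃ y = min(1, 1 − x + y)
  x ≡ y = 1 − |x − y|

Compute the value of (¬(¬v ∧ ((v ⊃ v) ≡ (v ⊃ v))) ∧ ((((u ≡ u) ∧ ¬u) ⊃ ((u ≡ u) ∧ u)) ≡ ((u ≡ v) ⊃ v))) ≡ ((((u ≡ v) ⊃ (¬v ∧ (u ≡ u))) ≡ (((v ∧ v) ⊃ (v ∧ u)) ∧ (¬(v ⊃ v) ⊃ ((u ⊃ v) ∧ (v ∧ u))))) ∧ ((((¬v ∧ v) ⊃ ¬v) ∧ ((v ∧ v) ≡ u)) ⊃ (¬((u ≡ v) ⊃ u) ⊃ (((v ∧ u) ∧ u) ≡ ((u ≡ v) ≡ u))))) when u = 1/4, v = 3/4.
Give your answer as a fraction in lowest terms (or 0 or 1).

¬v = ¬3/4 = 1/4
v ⊃ v = 3/4 ⊃ 3/4 = 1
v ⊃ v = 3/4 ⊃ 3/4 = 1
(v ⊃ v) ≡ (v ⊃ v) = 1 ≡ 1 = 1
¬v ∧ ((v ⊃ v) ≡ (v ⊃ v)) = 1/4 ∧ 1 = 1/4
¬(¬v ∧ ((v ⊃ v) ≡ (v ⊃ v))) = ¬1/4 = 3/4
u ≡ u = 1/4 ≡ 1/4 = 1
¬u = ¬1/4 = 3/4
(u ≡ u) ∧ ¬u = 1 ∧ 3/4 = 3/4
u ≡ u = 1/4 ≡ 1/4 = 1
(u ≡ u) ∧ u = 1 ∧ 1/4 = 1/4
((u ≡ u) ∧ ¬u) ⊃ ((u ≡ u) ∧ u) = 3/4 ⊃ 1/4 = 1/2
u ≡ v = 1/4 ≡ 3/4 = 1/2
(u ≡ v) ⊃ v = 1/2 ⊃ 3/4 = 1
(((u ≡ u) ∧ ¬u) ⊃ ((u ≡ u) ∧ u)) ≡ ((u ≡ v) ⊃ v) = 1/2 ≡ 1 = 1/2
¬(¬v ∧ ((v ⊃ v) ≡ (v ⊃ v))) ∧ ((((u ≡ u) ∧ ¬u) ⊃ ((u ≡ u) ∧ u)) ≡ ((u ≡ v) ⊃ v)) = 3/4 ∧ 1/2 = 1/2
u ≡ v = 1/4 ≡ 3/4 = 1/2
¬v = ¬3/4 = 1/4
u ≡ u = 1/4 ≡ 1/4 = 1
¬v ∧ (u ≡ u) = 1/4 ∧ 1 = 1/4
(u ≡ v) ⊃ (¬v ∧ (u ≡ u)) = 1/2 ⊃ 1/4 = 3/4
v ∧ v = 3/4 ∧ 3/4 = 3/4
v ∧ u = 3/4 ∧ 1/4 = 1/4
(v ∧ v) ⊃ (v ∧ u) = 3/4 ⊃ 1/4 = 1/2
v ⊃ v = 3/4 ⊃ 3/4 = 1
¬(v ⊃ v) = ¬1 = 0
u ⊃ v = 1/4 ⊃ 3/4 = 1
v ∧ u = 3/4 ∧ 1/4 = 1/4
(u ⊃ v) ∧ (v ∧ u) = 1 ∧ 1/4 = 1/4
¬(v ⊃ v) ⊃ ((u ⊃ v) ∧ (v ∧ u)) = 0 ⊃ 1/4 = 1
((v ∧ v) ⊃ (v ∧ u)) ∧ (¬(v ⊃ v) ⊃ ((u ⊃ v) ∧ (v ∧ u))) = 1/2 ∧ 1 = 1/2
((u ≡ v) ⊃ (¬v ∧ (u ≡ u))) ≡ (((v ∧ v) ⊃ (v ∧ u)) ∧ (¬(v ⊃ v) ⊃ ((u ⊃ v) ∧ (v ∧ u)))) = 3/4 ≡ 1/2 = 3/4
¬v = ¬3/4 = 1/4
¬v ∧ v = 1/4 ∧ 3/4 = 1/4
¬v = ¬3/4 = 1/4
(¬v ∧ v) ⊃ ¬v = 1/4 ⊃ 1/4 = 1
v ∧ v = 3/4 ∧ 3/4 = 3/4
(v ∧ v) ≡ u = 3/4 ≡ 1/4 = 1/2
((¬v ∧ v) ⊃ ¬v) ∧ ((v ∧ v) ≡ u) = 1 ∧ 1/2 = 1/2
u ≡ v = 1/4 ≡ 3/4 = 1/2
(u ≡ v) ⊃ u = 1/2 ⊃ 1/4 = 3/4
¬((u ≡ v) ⊃ u) = ¬3/4 = 1/4
v ∧ u = 3/4 ∧ 1/4 = 1/4
(v ∧ u) ∧ u = 1/4 ∧ 1/4 = 1/4
u ≡ v = 1/4 ≡ 3/4 = 1/2
(u ≡ v) ≡ u = 1/2 ≡ 1/4 = 3/4
((v ∧ u) ∧ u) ≡ ((u ≡ v) ≡ u) = 1/4 ≡ 3/4 = 1/2
¬((u ≡ v) ⊃ u) ⊃ (((v ∧ u) ∧ u) ≡ ((u ≡ v) ≡ u)) = 1/4 ⊃ 1/2 = 1
(((¬v ∧ v) ⊃ ¬v) ∧ ((v ∧ v) ≡ u)) ⊃ (¬((u ≡ v) ⊃ u) ⊃ (((v ∧ u) ∧ u) ≡ ((u ≡ v) ≡ u))) = 1/2 ⊃ 1 = 1
(((u ≡ v) ⊃ (¬v ∧ (u ≡ u))) ≡ (((v ∧ v) ⊃ (v ∧ u)) ∧ (¬(v ⊃ v) ⊃ ((u ⊃ v) ∧ (v ∧ u))))) ∧ ((((¬v ∧ v) ⊃ ¬v) ∧ ((v ∧ v) ≡ u)) ⊃ (¬((u ≡ v) ⊃ u) ⊃ (((v ∧ u) ∧ u) ≡ ((u ≡ v) ≡ u)))) = 3/4 ∧ 1 = 3/4
(¬(¬v ∧ ((v ⊃ v) ≡ (v ⊃ v))) ∧ ((((u ≡ u) ∧ ¬u) ⊃ ((u ≡ u) ∧ u)) ≡ ((u ≡ v) ⊃ v))) ≡ ((((u ≡ v) ⊃ (¬v ∧ (u ≡ u))) ≡ (((v ∧ v) ⊃ (v ∧ u)) ∧ (¬(v ⊃ v) ⊃ ((u ⊃ v) ∧ (v ∧ u))))) ∧ ((((¬v ∧ v) ⊃ ¬v) ∧ ((v ∧ v) ≡ u)) ⊃ (¬((u ≡ v) ⊃ u) ⊃ (((v ∧ u) ∧ u) ≡ ((u ≡ v) ≡ u))))) = 1/2 ≡ 3/4 = 3/4

3/4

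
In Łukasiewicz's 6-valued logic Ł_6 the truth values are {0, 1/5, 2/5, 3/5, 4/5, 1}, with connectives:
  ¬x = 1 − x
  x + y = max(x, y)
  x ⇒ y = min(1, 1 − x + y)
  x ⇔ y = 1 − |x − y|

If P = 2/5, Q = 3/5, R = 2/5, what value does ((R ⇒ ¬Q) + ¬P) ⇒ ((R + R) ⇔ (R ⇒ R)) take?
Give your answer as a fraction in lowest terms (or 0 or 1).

2/5

¬Q = ¬3/5 = 2/5
R ⇒ ¬Q = 2/5 ⇒ 2/5 = 1
¬P = ¬2/5 = 3/5
(R ⇒ ¬Q) + ¬P = 1 + 3/5 = 1
R + R = 2/5 + 2/5 = 2/5
R ⇒ R = 2/5 ⇒ 2/5 = 1
(R + R) ⇔ (R ⇒ R) = 2/5 ⇔ 1 = 2/5
((R ⇒ ¬Q) + ¬P) ⇒ ((R + R) ⇔ (R ⇒ R)) = 1 ⇒ 2/5 = 2/5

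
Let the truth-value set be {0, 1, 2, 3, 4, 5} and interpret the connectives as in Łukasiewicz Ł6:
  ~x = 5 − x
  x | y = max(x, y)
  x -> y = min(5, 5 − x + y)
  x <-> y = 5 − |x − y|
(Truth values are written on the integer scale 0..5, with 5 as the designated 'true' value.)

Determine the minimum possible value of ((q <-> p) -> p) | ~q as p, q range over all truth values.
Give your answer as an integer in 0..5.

Take p = 0, q = 2:
q <-> p = 2 <-> 0 = 3
(q <-> p) -> p = 3 -> 0 = 2
~q = ~2 = 3
((q <-> p) -> p) | ~q = 2 | 3 = 3
No assignment yields a value below 3, so this is the minimum.

3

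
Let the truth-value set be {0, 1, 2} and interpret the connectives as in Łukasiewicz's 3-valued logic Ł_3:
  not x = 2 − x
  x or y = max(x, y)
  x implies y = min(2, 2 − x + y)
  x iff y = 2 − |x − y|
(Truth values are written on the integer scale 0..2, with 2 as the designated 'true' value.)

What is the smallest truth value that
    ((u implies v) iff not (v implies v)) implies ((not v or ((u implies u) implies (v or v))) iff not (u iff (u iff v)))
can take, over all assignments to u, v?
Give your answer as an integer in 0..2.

1

Take u = 1, v = 0:
u implies v = 1 implies 0 = 1
v implies v = 0 implies 0 = 2
not (v implies v) = not 2 = 0
(u implies v) iff not (v implies v) = 1 iff 0 = 1
not v = not 0 = 2
u implies u = 1 implies 1 = 2
v or v = 0 or 0 = 0
(u implies u) implies (v or v) = 2 implies 0 = 0
not v or ((u implies u) implies (v or v)) = 2 or 0 = 2
u iff v = 1 iff 0 = 1
u iff (u iff v) = 1 iff 1 = 2
not (u iff (u iff v)) = not 2 = 0
(not v or ((u implies u) implies (v or v))) iff not (u iff (u iff v)) = 2 iff 0 = 0
((u implies v) iff not (v implies v)) implies ((not v or ((u implies u) implies (v or v))) iff not (u iff (u iff v))) = 1 implies 0 = 1
No assignment yields a value below 1, so this is the minimum.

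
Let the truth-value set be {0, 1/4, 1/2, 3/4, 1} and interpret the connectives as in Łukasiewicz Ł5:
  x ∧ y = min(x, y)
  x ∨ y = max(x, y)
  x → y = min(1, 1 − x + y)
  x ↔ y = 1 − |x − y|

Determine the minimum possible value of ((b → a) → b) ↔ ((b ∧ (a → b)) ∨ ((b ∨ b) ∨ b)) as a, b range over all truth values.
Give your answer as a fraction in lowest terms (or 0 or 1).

Take a = 0, b = 1/2:
b → a = 1/2 → 0 = 1/2
(b → a) → b = 1/2 → 1/2 = 1
a → b = 0 → 1/2 = 1
b ∧ (a → b) = 1/2 ∧ 1 = 1/2
b ∨ b = 1/2 ∨ 1/2 = 1/2
(b ∨ b) ∨ b = 1/2 ∨ 1/2 = 1/2
(b ∧ (a → b)) ∨ ((b ∨ b) ∨ b) = 1/2 ∨ 1/2 = 1/2
((b → a) → b) ↔ ((b ∧ (a → b)) ∨ ((b ∨ b) ∨ b)) = 1 ↔ 1/2 = 1/2
No assignment yields a value below 1/2, so this is the minimum.

1/2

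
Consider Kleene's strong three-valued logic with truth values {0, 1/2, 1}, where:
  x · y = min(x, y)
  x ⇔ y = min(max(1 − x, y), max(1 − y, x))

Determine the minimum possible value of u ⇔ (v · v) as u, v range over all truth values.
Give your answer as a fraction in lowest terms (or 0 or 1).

Take u = 0, v = 1:
v · v = 1 · 1 = 1
u ⇔ (v · v) = 0 ⇔ 1 = 0
No assignment yields a value below 0, so this is the minimum.

0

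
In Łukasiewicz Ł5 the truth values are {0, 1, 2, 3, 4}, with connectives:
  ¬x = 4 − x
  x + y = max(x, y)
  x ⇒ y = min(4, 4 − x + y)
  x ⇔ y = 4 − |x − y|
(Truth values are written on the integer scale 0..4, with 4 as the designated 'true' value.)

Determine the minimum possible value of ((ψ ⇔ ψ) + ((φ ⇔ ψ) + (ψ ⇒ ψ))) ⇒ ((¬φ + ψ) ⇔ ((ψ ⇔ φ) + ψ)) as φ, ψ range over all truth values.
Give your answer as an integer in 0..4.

2

Take φ = 0, ψ = 2:
ψ ⇔ ψ = 2 ⇔ 2 = 4
φ ⇔ ψ = 0 ⇔ 2 = 2
ψ ⇒ ψ = 2 ⇒ 2 = 4
(φ ⇔ ψ) + (ψ ⇒ ψ) = 2 + 4 = 4
(ψ ⇔ ψ) + ((φ ⇔ ψ) + (ψ ⇒ ψ)) = 4 + 4 = 4
¬φ = ¬0 = 4
¬φ + ψ = 4 + 2 = 4
ψ ⇔ φ = 2 ⇔ 0 = 2
(ψ ⇔ φ) + ψ = 2 + 2 = 2
(¬φ + ψ) ⇔ ((ψ ⇔ φ) + ψ) = 4 ⇔ 2 = 2
((ψ ⇔ ψ) + ((φ ⇔ ψ) + (ψ ⇒ ψ))) ⇒ ((¬φ + ψ) ⇔ ((ψ ⇔ φ) + ψ)) = 4 ⇒ 2 = 2
No assignment yields a value below 2, so this is the minimum.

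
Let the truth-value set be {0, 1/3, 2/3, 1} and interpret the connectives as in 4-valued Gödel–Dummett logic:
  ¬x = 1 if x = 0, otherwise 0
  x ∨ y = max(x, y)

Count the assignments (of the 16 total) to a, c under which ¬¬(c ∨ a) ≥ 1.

15

a = 0, c = 0 ↦ 0  <
a = 0, c = 1/3 ↦ 1  ≥
a = 0, c = 2/3 ↦ 1  ≥
a = 0, c = 1 ↦ 1  ≥
a = 1/3, c = 0 ↦ 1  ≥
a = 1/3, c = 1/3 ↦ 1  ≥
a = 1/3, c = 2/3 ↦ 1  ≥
a = 1/3, c = 1 ↦ 1  ≥
a = 2/3, c = 0 ↦ 1  ≥
a = 2/3, c = 1/3 ↦ 1  ≥
a = 2/3, c = 2/3 ↦ 1  ≥
a = 2/3, c = 1 ↦ 1  ≥
a = 1, c = 0 ↦ 1  ≥
a = 1, c = 1/3 ↦ 1  ≥
a = 1, c = 2/3 ↦ 1  ≥
a = 1, c = 1 ↦ 1  ≥
So 15 of the 16 assignments meet the threshold.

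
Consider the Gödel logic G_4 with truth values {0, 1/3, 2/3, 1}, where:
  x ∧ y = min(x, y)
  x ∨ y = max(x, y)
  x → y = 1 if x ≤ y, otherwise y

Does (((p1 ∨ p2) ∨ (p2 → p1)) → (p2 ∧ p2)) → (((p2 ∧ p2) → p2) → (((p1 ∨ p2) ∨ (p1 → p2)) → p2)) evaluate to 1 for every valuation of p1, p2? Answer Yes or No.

No

Counterexample: take p1 = 0, p2 = 1/3.
p1 ∨ p2 = 0 ∨ 1/3 = 1/3
p2 → p1 = 1/3 → 0 = 0
(p1 ∨ p2) ∨ (p2 → p1) = 1/3 ∨ 0 = 1/3
p2 ∧ p2 = 1/3 ∧ 1/3 = 1/3
((p1 ∨ p2) ∨ (p2 → p1)) → (p2 ∧ p2) = 1/3 → 1/3 = 1
p2 ∧ p2 = 1/3 ∧ 1/3 = 1/3
(p2 ∧ p2) → p2 = 1/3 → 1/3 = 1
p1 ∨ p2 = 0 ∨ 1/3 = 1/3
p1 → p2 = 0 → 1/3 = 1
(p1 ∨ p2) ∨ (p1 → p2) = 1/3 ∨ 1 = 1
((p1 ∨ p2) ∨ (p1 → p2)) → p2 = 1 → 1/3 = 1/3
((p2 ∧ p2) → p2) → (((p1 ∨ p2) ∨ (p1 → p2)) → p2) = 1 → 1/3 = 1/3
(((p1 ∨ p2) ∨ (p2 → p1)) → (p2 ∧ p2)) → (((p2 ∧ p2) → p2) → (((p1 ∨ p2) ∨ (p1 → p2)) → p2)) = 1 → 1/3 = 1/3
This gives 1/3 ≠ 1.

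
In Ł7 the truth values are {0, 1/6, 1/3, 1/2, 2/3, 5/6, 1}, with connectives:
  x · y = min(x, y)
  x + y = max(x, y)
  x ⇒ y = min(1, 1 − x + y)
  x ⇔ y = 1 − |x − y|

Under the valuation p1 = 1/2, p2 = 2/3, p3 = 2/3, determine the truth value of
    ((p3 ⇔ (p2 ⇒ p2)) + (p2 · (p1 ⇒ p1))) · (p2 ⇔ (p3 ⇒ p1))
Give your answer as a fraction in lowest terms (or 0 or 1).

p2 ⇒ p2 = 2/3 ⇒ 2/3 = 1
p3 ⇔ (p2 ⇒ p2) = 2/3 ⇔ 1 = 2/3
p1 ⇒ p1 = 1/2 ⇒ 1/2 = 1
p2 · (p1 ⇒ p1) = 2/3 · 1 = 2/3
(p3 ⇔ (p2 ⇒ p2)) + (p2 · (p1 ⇒ p1)) = 2/3 + 2/3 = 2/3
p3 ⇒ p1 = 2/3 ⇒ 1/2 = 5/6
p2 ⇔ (p3 ⇒ p1) = 2/3 ⇔ 5/6 = 5/6
((p3 ⇔ (p2 ⇒ p2)) + (p2 · (p1 ⇒ p1))) · (p2 ⇔ (p3 ⇒ p1)) = 2/3 · 5/6 = 2/3

2/3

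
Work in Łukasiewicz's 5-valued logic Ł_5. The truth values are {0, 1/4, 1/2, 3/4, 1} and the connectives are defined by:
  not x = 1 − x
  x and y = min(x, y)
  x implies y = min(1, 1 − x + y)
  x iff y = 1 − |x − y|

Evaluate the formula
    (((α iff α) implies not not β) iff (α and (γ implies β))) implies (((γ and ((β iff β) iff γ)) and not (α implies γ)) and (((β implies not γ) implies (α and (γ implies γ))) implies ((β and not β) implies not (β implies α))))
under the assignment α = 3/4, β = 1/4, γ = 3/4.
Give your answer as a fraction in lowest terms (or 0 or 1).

1/4

α iff α = 3/4 iff 3/4 = 1
not β = not 1/4 = 3/4
not not β = not 3/4 = 1/4
(α iff α) implies not not β = 1 implies 1/4 = 1/4
γ implies β = 3/4 implies 1/4 = 1/2
α and (γ implies β) = 3/4 and 1/2 = 1/2
((α iff α) implies not not β) iff (α and (γ implies β)) = 1/4 iff 1/2 = 3/4
β iff β = 1/4 iff 1/4 = 1
(β iff β) iff γ = 1 iff 3/4 = 3/4
γ and ((β iff β) iff γ) = 3/4 and 3/4 = 3/4
α implies γ = 3/4 implies 3/4 = 1
not (α implies γ) = not 1 = 0
(γ and ((β iff β) iff γ)) and not (α implies γ) = 3/4 and 0 = 0
not γ = not 3/4 = 1/4
β implies not γ = 1/4 implies 1/4 = 1
γ implies γ = 3/4 implies 3/4 = 1
α and (γ implies γ) = 3/4 and 1 = 3/4
(β implies not γ) implies (α and (γ implies γ)) = 1 implies 3/4 = 3/4
not β = not 1/4 = 3/4
β and not β = 1/4 and 3/4 = 1/4
β implies α = 1/4 implies 3/4 = 1
not (β implies α) = not 1 = 0
(β and not β) implies not (β implies α) = 1/4 implies 0 = 3/4
((β implies not γ) implies (α and (γ implies γ))) implies ((β and not β) implies not (β implies α)) = 3/4 implies 3/4 = 1
((γ and ((β iff β) iff γ)) and not (α implies γ)) and (((β implies not γ) implies (α and (γ implies γ))) implies ((β and not β) implies not (β implies α))) = 0 and 1 = 0
(((α iff α) implies not not β) iff (α and (γ implies β))) implies (((γ and ((β iff β) iff γ)) and not (α implies γ)) and (((β implies not γ) implies (α and (γ implies γ))) implies ((β and not β) implies not (β implies α)))) = 3/4 implies 0 = 1/4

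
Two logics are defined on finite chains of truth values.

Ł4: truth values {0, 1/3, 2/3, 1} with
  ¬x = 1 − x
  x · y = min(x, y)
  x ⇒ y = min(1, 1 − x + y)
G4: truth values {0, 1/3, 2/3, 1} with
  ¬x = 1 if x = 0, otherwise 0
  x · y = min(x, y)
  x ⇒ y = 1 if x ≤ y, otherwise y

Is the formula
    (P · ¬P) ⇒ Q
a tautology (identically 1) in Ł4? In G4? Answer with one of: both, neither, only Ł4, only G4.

only G4

In Ł4: at P = 1/3, Q = 0 the value is 2/3 — not a tautology.
In G4: every assignment gives 1 — tautology.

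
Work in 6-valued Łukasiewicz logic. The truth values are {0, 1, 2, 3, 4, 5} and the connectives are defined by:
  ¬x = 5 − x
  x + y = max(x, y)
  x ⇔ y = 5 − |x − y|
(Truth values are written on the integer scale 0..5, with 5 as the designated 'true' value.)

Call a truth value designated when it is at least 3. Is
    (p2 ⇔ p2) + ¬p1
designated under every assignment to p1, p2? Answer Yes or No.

Yes

At p1 = 3, p2 = 4, for instance:
p2 ⇔ p2 = 4 ⇔ 4 = 5
¬p1 = ¬3 = 2
(p2 ⇔ p2) + ¬p1 = 5 + 2 = 5
and checking the remaining 35 assignments likewise gives ≥ 3 in every case.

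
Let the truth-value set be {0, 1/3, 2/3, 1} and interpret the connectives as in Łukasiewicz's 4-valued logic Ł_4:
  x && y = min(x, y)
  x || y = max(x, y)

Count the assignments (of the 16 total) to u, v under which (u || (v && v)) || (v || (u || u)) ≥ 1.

7

u = 0, v = 0 ↦ 0  <
u = 0, v = 1/3 ↦ 1/3  <
u = 0, v = 2/3 ↦ 2/3  <
u = 0, v = 1 ↦ 1  ≥
u = 1/3, v = 0 ↦ 1/3  <
u = 1/3, v = 1/3 ↦ 1/3  <
u = 1/3, v = 2/3 ↦ 2/3  <
u = 1/3, v = 1 ↦ 1  ≥
u = 2/3, v = 0 ↦ 2/3  <
u = 2/3, v = 1/3 ↦ 2/3  <
u = 2/3, v = 2/3 ↦ 2/3  <
u = 2/3, v = 1 ↦ 1  ≥
u = 1, v = 0 ↦ 1  ≥
u = 1, v = 1/3 ↦ 1  ≥
u = 1, v = 2/3 ↦ 1  ≥
u = 1, v = 1 ↦ 1  ≥
So 7 of the 16 assignments meet the threshold.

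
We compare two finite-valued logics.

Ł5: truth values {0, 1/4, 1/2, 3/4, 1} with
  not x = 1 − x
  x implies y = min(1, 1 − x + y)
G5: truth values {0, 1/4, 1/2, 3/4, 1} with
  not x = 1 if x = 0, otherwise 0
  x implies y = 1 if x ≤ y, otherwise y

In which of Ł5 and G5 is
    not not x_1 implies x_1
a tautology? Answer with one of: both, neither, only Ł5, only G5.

only Ł5

In Ł5: every assignment gives 1 — tautology.
In G5: at x_1 = 1/4 the value is 1/4 — not a tautology.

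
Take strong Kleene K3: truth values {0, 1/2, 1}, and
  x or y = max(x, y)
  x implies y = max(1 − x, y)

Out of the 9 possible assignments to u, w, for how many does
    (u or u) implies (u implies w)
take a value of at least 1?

5

u = 0, w = 0 ↦ 1  ≥
u = 0, w = 1/2 ↦ 1  ≥
u = 0, w = 1 ↦ 1  ≥
u = 1/2, w = 0 ↦ 1/2  <
u = 1/2, w = 1/2 ↦ 1/2  <
u = 1/2, w = 1 ↦ 1  ≥
u = 1, w = 0 ↦ 0  <
u = 1, w = 1/2 ↦ 1/2  <
u = 1, w = 1 ↦ 1  ≥
So 5 of the 9 assignments meet the threshold.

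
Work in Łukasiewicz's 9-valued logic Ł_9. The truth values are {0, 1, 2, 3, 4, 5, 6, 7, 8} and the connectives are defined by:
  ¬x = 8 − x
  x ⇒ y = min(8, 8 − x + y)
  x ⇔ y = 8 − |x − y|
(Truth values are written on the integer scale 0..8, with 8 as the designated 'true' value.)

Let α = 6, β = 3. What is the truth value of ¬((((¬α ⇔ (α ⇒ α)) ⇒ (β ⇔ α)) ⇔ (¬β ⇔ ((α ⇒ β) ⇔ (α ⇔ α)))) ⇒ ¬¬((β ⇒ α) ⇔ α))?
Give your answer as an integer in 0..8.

¬α = ¬6 = 2
α ⇒ α = 6 ⇒ 6 = 8
¬α ⇔ (α ⇒ α) = 2 ⇔ 8 = 2
β ⇔ α = 3 ⇔ 6 = 5
(¬α ⇔ (α ⇒ α)) ⇒ (β ⇔ α) = 2 ⇒ 5 = 8
¬β = ¬3 = 5
α ⇒ β = 6 ⇒ 3 = 5
α ⇔ α = 6 ⇔ 6 = 8
(α ⇒ β) ⇔ (α ⇔ α) = 5 ⇔ 8 = 5
¬β ⇔ ((α ⇒ β) ⇔ (α ⇔ α)) = 5 ⇔ 5 = 8
((¬α ⇔ (α ⇒ α)) ⇒ (β ⇔ α)) ⇔ (¬β ⇔ ((α ⇒ β) ⇔ (α ⇔ α))) = 8 ⇔ 8 = 8
β ⇒ α = 3 ⇒ 6 = 8
(β ⇒ α) ⇔ α = 8 ⇔ 6 = 6
¬((β ⇒ α) ⇔ α) = ¬6 = 2
¬¬((β ⇒ α) ⇔ α) = ¬2 = 6
(((¬α ⇔ (α ⇒ α)) ⇒ (β ⇔ α)) ⇔ (¬β ⇔ ((α ⇒ β) ⇔ (α ⇔ α)))) ⇒ ¬¬((β ⇒ α) ⇔ α) = 8 ⇒ 6 = 6
¬((((¬α ⇔ (α ⇒ α)) ⇒ (β ⇔ α)) ⇔ (¬β ⇔ ((α ⇒ β) ⇔ (α ⇔ α)))) ⇒ ¬¬((β ⇒ α) ⇔ α)) = ¬6 = 2

2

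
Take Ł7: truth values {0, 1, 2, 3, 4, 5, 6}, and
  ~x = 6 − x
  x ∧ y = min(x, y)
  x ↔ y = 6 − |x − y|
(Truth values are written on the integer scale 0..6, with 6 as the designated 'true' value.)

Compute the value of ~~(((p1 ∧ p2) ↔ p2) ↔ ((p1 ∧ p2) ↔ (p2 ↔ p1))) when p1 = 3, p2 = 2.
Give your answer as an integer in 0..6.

3

p1 ∧ p2 = 3 ∧ 2 = 2
(p1 ∧ p2) ↔ p2 = 2 ↔ 2 = 6
p1 ∧ p2 = 3 ∧ 2 = 2
p2 ↔ p1 = 2 ↔ 3 = 5
(p1 ∧ p2) ↔ (p2 ↔ p1) = 2 ↔ 5 = 3
((p1 ∧ p2) ↔ p2) ↔ ((p1 ∧ p2) ↔ (p2 ↔ p1)) = 6 ↔ 3 = 3
~(((p1 ∧ p2) ↔ p2) ↔ ((p1 ∧ p2) ↔ (p2 ↔ p1))) = ~3 = 3
~~(((p1 ∧ p2) ↔ p2) ↔ ((p1 ∧ p2) ↔ (p2 ↔ p1))) = ~3 = 3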